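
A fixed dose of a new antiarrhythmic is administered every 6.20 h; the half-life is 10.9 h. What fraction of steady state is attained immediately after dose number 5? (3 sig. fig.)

k = ln 2 / 10.9 = 0.06359 h⁻¹
f_n = 1 − e^(−nkτ) = 1 − e^(−5 × 0.06359 × 6.20) = 1 − e^(−1.971) = 1 − 0.1393 ≈ 0.861

0.861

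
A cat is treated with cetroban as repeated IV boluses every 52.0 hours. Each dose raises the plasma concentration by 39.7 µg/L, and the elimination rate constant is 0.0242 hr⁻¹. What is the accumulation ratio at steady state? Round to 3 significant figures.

Fraction remaining after one interval: e^(−kτ) = e^(−0.02420 × 52.0) = 0.2841
R = 1 / (1 − 0.2841) = 1 / 0.7159 ≈ 1.40

1.40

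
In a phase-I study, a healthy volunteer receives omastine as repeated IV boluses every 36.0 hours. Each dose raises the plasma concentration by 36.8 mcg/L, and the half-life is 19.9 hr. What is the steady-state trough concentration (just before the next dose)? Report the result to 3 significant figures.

k = ln 2 / 19.9 = 0.03483 hr⁻¹
Fraction remaining after one interval: e^(−kτ) = e^(−0.03483 × 36.0) = 0.2854
R = 1 / (1 − 0.2854) = 1.399
Css,max = 36.8 × 1.399 = 51.50 mcg/L
Css,min = Css,max × e^(−kτ) = 51.50 × 0.2854 ≈ 14.7 mcg/L

14.7 mcg/L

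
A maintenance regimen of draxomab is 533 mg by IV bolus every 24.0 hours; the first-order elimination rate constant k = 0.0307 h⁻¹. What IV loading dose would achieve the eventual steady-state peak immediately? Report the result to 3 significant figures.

Accumulation ratio R = 1 / (1 − e^(−kτ)) = 1 / (1 − e^(−0.03070×24.0)) = 1 / (1 − 0.4786) = 1.918
Loading dose = maintenance dose × R = 533 × 1.918 ≈ 1020 mg

1020 mg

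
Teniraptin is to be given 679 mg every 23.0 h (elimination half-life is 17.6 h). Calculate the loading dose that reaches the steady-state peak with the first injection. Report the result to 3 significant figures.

1140 mg

k = ln 2 / 17.6 = 0.03938 h⁻¹
Accumulation ratio R = 1 / (1 − e^(−kτ)) = 1 / (1 − e^(−0.03938×23.0)) = 1 / (1 − 0.4042) = 1.678
Loading dose = maintenance dose × R = 679 × 1.678 ≈ 1140 mg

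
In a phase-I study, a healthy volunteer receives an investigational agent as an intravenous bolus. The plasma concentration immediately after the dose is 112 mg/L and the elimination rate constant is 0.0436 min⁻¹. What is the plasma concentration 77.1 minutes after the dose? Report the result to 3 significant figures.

3.88 mg/L

C(t) = C₀ e^(−kt) = 112 × e^(−0.04360 × 77.1) = 112 × e^(−3.362) = 112 × 0.03468 ≈ 3.88 mg/L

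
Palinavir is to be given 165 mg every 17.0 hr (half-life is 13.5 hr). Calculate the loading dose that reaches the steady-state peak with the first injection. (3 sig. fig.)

k = ln 2 / 13.5 = 0.05134 hr⁻¹
Accumulation ratio R = 1 / (1 − e^(−kτ)) = 1 / (1 − e^(−0.05134×17.0)) = 1 / (1 − 0.4178) = 1.718
Loading dose = maintenance dose × R = 165 × 1.718 ≈ 283 mg

283 mg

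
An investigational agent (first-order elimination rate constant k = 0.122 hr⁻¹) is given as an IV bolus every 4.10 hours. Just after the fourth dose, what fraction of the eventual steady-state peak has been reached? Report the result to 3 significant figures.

f_n = 1 − e^(−nkτ) = 1 − e^(−4 × 0.1220 × 4.10) = 1 − e^(−2.001) = 1 − 0.1352 ≈ 0.865

0.865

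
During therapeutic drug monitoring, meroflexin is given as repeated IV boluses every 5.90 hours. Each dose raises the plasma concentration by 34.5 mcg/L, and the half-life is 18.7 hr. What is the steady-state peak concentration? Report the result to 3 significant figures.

k = ln 2 / 18.7 = 0.03707 hr⁻¹
Fraction remaining after one interval: e^(−kτ) = e^(−0.03707 × 5.90) = 0.8036
R = 1 / (1 − 0.8036) = 5.091
Css,max = 34.5 × 5.091 ≈ 176 mcg/L

176 mcg/L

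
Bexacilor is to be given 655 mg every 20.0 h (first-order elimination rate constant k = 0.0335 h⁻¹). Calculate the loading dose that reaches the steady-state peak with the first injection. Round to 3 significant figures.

Accumulation ratio R = 1 / (1 − e^(−kτ)) = 1 / (1 − e^(−0.03350×20.0)) = 1 / (1 − 0.5117) = 2.048
Loading dose = maintenance dose × R = 655 × 2.048 ≈ 1340 mg

1340 mg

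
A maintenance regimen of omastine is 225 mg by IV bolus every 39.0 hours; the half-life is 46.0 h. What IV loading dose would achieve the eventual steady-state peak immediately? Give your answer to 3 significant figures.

k = ln 2 / 46.0 = 0.01507 h⁻¹
Accumulation ratio R = 1 / (1 − e^(−kτ)) = 1 / (1 − e^(−0.01507×39.0)) = 1 / (1 − 0.5556) = 2.250
Loading dose = maintenance dose × R = 225 × 2.250 ≈ 506 mg

506 mg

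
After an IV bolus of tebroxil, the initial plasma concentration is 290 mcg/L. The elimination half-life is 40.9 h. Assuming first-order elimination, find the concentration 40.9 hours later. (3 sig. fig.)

k = ln 2 / 40.9 = 0.01695 h⁻¹
C(t) = C₀ e^(−kt) = 290 × e^(−0.01695 × 40.9) = 290 × e^(−0.6931) = 290 × 0.5000 ≈ 145 mcg/L

145 mcg/L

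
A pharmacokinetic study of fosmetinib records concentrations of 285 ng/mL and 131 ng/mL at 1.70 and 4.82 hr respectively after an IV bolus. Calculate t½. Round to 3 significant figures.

2.78 hours

k = ln(C₁/C₂) / (t₂ − t₁) = ln(285/131) / (4.82 − 1.70)
  = 0.7773 / 3.120 = 0.2491 hr⁻¹
t½ = ln 2 / k = ln 2 / 0.2491 ≈ 2.78 hours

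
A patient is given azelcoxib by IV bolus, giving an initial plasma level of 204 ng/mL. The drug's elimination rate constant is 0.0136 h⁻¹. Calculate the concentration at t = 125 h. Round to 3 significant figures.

C(t) = C₀ e^(−kt) = 204 × e^(−0.01360 × 125) = 204 × e^(−1.700) = 204 × 0.1827 ≈ 37.3 ng/mL

37.3 ng/mL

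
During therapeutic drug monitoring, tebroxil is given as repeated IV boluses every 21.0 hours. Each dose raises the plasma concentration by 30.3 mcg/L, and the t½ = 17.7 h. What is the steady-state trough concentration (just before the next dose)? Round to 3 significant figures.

23.7 mcg/L

k = ln 2 / 17.7 = 0.03916 h⁻¹
Fraction remaining after one interval: e^(−kτ) = e^(−0.03916 × 21.0) = 0.4394
R = 1 / (1 − 0.4394) = 1.784
Css,max = 30.3 × 1.784 = 54.05 mcg/L
Css,min = Css,max × e^(−kτ) = 54.05 × 0.4394 ≈ 23.7 mcg/L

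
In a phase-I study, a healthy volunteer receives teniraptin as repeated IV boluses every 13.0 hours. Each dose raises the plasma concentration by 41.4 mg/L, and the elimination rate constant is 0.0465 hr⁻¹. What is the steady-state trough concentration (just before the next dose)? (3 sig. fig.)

49.9 mg/L

Fraction remaining after one interval: e^(−kτ) = e^(−0.04650 × 13.0) = 0.5463
R = 1 / (1 − 0.5463) = 2.204
Css,max = 41.4 × 2.204 = 91.26 mg/L
Css,min = Css,max × e^(−kτ) = 91.26 × 0.5463 ≈ 49.9 mg/L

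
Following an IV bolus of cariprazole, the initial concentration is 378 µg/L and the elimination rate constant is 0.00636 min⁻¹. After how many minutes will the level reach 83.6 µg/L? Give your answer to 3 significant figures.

C(t) = C₀ e^(−kt)  ⇒  t = ln(C₀/C) / k
t = ln(378/83.6) / 0.006360 = 1.509 / 0.006360 ≈ 237 minutes

237 minutes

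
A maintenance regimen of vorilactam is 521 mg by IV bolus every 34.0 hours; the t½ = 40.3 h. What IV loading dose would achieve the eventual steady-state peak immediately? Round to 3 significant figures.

k = ln 2 / 40.3 = 0.01720 h⁻¹
Accumulation ratio R = 1 / (1 − e^(−kτ)) = 1 / (1 − e^(−0.01720×34.0)) = 1 / (1 − 0.5572) = 2.258
Loading dose = maintenance dose × R = 521 × 2.258 ≈ 1180 mg

1180 mg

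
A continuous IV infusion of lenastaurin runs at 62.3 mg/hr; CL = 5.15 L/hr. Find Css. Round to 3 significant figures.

Css = infusion rate / CL = 62.3 / 5.15 ≈ 12.1 mg/L

12.1 mg/L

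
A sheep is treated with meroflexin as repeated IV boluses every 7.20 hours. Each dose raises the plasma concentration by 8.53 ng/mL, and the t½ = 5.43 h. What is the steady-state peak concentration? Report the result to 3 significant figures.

14.2 ng/mL

k = ln 2 / 5.43 = 0.1277 h⁻¹
Fraction remaining after one interval: e^(−kτ) = e^(−0.1277 × 7.20) = 0.3989
R = 1 / (1 − 0.3989) = 1.664
Css,max = 8.53 × 1.664 ≈ 14.2 ng/mL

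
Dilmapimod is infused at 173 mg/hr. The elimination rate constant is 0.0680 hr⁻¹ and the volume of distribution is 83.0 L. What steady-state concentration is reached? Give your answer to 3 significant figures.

30.7 mg/L

CL = k · V = 0.0680 × 83.0 = 5.644 L/hr
Css = rate / CL = 173 / 5.644 ≈ 30.7 mg/L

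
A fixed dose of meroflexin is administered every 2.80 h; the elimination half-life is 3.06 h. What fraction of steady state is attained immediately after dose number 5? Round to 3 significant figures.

k = ln 2 / 3.06 = 0.2265 h⁻¹
f_n = 1 − e^(−nkτ) = 1 − e^(−5 × 0.2265 × 2.80) = 1 − e^(−3.171) = 1 − 0.04195 ≈ 0.958

0.958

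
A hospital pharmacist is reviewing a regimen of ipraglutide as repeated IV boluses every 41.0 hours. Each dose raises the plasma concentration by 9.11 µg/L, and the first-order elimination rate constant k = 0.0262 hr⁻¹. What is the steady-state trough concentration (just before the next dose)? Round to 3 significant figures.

4.73 µg/L

Fraction remaining after one interval: e^(−kτ) = e^(−0.02620 × 41.0) = 0.3416
R = 1 / (1 − 0.3416) = 1.519
Css,max = 9.11 × 1.519 = 13.84 µg/L
Css,min = Css,max × e^(−kτ) = 13.84 × 0.3416 ≈ 4.73 µg/L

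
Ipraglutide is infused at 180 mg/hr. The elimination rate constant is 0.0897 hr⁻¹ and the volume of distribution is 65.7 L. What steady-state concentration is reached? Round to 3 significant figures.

CL = k · V = 0.0897 × 65.7 = 5.893 L/hr
Css = rate / CL = 180 / 5.893 ≈ 30.5 mg/L

30.5 mg/L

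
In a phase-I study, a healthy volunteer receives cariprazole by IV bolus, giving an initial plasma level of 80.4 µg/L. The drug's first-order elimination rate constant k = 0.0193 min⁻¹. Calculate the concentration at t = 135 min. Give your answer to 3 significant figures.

C(t) = C₀ e^(−kt) = 80.4 × e^(−0.01930 × 135) = 80.4 × e^(−2.606) = 80.4 × 0.07387 ≈ 5.94 µg/L

5.94 µg/L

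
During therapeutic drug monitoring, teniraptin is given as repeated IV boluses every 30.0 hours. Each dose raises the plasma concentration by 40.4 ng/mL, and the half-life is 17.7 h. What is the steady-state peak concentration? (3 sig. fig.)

k = ln 2 / 17.7 = 0.03916 h⁻¹
Fraction remaining after one interval: e^(−kτ) = e^(−0.03916 × 30.0) = 0.3089
R = 1 / (1 − 0.3089) = 1.447
Css,max = 40.4 × 1.447 ≈ 58.5 ng/mL

58.5 ng/mL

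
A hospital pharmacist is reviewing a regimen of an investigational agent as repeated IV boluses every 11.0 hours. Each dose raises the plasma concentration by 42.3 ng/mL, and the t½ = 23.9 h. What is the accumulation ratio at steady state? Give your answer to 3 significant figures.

3.66

k = ln 2 / 23.9 = 0.02900 h⁻¹
Fraction remaining after one interval: e^(−kτ) = e^(−0.02900 × 11.0) = 0.7269
R = 1 / (1 − 0.7269) = 1 / 0.2731 ≈ 3.66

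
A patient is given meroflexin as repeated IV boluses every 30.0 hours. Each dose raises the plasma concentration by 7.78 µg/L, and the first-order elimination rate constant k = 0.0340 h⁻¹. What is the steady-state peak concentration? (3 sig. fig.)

12.2 µg/L

Fraction remaining after one interval: e^(−kτ) = e^(−0.03400 × 30.0) = 0.3606
R = 1 / (1 − 0.3606) = 1.564
Css,max = 7.78 × 1.564 ≈ 12.2 µg/L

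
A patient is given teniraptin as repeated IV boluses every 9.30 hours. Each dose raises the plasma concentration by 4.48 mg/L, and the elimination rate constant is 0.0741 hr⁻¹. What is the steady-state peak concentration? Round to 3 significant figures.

Fraction remaining after one interval: e^(−kτ) = e^(−0.07410 × 9.30) = 0.5020
R = 1 / (1 − 0.5020) = 2.008
Css,max = 4.48 × 2.008 ≈ 9.00 mg/L

9.00 mg/L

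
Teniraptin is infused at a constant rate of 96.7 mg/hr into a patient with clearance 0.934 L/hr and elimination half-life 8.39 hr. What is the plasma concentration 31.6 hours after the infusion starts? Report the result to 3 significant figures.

Css = rate / CL = 96.7 / 0.934 = 103.5 µg/mL
k = ln 2 / 8.39 = 0.08262 hr⁻¹
C(t) = Css (1 − e^(−kt)) = 103.5 × (1 − e^(−2.611)) = 103.5 × 0.9265 ≈ 95.9 µg/mL

95.9 µg/mL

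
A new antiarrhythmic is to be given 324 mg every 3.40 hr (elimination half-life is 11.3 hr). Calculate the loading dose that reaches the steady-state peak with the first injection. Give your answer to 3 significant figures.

1720 mg

k = ln 2 / 11.3 = 0.06134 hr⁻¹
Accumulation ratio R = 1 / (1 − e^(−kτ)) = 1 / (1 − e^(−0.06134×3.40)) = 1 / (1 − 0.8118) = 5.312
Loading dose = maintenance dose × R = 324 × 5.312 ≈ 1720 mg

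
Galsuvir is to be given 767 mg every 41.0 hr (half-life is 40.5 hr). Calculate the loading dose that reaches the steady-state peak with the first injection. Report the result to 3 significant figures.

k = ln 2 / 40.5 = 0.01711 hr⁻¹
Accumulation ratio R = 1 / (1 − e^(−kτ)) = 1 / (1 − e^(−0.01711×41.0)) = 1 / (1 − 0.4957) = 1.983
Loading dose = maintenance dose × R = 767 × 1.983 ≈ 1520 mg

1520 mg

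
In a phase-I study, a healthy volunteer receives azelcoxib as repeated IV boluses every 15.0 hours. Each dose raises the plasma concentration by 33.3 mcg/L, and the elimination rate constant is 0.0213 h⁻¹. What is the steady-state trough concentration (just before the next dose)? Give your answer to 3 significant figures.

88.5 mcg/L

Fraction remaining after one interval: e^(−kτ) = e^(−0.02130 × 15.0) = 0.7265
R = 1 / (1 − 0.7265) = 3.656
Css,max = 33.3 × 3.656 = 121.8 mcg/L
Css,min = Css,max × e^(−kτ) = 121.8 × 0.7265 ≈ 88.5 mcg/L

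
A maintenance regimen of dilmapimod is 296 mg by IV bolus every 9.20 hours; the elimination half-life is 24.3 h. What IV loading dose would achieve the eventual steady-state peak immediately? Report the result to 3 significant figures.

k = ln 2 / 24.3 = 0.02852 h⁻¹
Accumulation ratio R = 1 / (1 − e^(−kτ)) = 1 / (1 − e^(−0.02852×9.20)) = 1 / (1 − 0.7692) = 4.332
Loading dose = maintenance dose × R = 296 × 4.332 ≈ 1280 mg

1280 mg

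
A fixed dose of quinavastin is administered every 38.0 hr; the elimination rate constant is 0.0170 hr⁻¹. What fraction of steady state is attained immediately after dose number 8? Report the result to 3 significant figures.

f_n = 1 − e^(−nkτ) = 1 − e^(−8 × 0.01700 × 38.0) = 1 − e^(−5.168) = 1 − 0.005696 ≈ 0.994

0.994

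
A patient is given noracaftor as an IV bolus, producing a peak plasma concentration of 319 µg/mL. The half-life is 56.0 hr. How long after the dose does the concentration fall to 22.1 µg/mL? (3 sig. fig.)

k = ln 2 / 56.0 = 0.01238 hr⁻¹
C(t) = C₀ e^(−kt)  ⇒  t = ln(C₀/C) / k
t = ln(319/22.1) / 0.01238 = 2.670 / 0.01238 ≈ 216 hours

216 hours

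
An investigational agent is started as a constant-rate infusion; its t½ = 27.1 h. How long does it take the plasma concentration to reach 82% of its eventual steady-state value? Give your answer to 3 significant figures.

67.0 hours

k = ln 2 / 27.1 = 0.02558 h⁻¹
f = 1 − e^(−kt)  ⇒  t = −ln(1 − f) / k
t = −ln(1 − 0.82) / 0.02558 = 1.715 / 0.02558 ≈ 67.0 hours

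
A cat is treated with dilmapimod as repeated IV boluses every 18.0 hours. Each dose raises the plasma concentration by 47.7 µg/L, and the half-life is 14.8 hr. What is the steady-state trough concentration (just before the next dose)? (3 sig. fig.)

k = ln 2 / 14.8 = 0.04683 hr⁻¹
Fraction remaining after one interval: e^(−kτ) = e^(−0.04683 × 18.0) = 0.4304
R = 1 / (1 − 0.4304) = 1.756
Css,max = 47.7 × 1.756 = 83.74 µg/L
Css,min = Css,max × e^(−kτ) = 83.74 × 0.4304 ≈ 36.0 µg/L

36.0 µg/L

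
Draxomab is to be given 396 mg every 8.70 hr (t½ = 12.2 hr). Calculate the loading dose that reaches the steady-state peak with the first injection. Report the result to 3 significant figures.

k = ln 2 / 12.2 = 0.05682 hr⁻¹
Accumulation ratio R = 1 / (1 − e^(−kτ)) = 1 / (1 − e^(−0.05682×8.70)) = 1 / (1 − 0.6100) = 2.564
Loading dose = maintenance dose × R = 396 × 2.564 ≈ 1020 mg

1020 mg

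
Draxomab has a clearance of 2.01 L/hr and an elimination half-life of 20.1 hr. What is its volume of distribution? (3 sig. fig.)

k = ln 2 / t½ = ln 2 / 20.1 = 0.03448 hr⁻¹
V = CL / k = 2.01 / 0.03448 ≈ 58.3 L

58.3 L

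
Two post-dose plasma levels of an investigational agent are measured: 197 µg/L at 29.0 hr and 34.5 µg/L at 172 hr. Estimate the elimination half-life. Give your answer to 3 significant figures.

56.9 hours

k = ln(C₁/C₂) / (t₂ − t₁) = ln(197/34.5) / (172 − 29.0)
  = 1.742 / 143.0 = 0.01218 hr⁻¹
t½ = ln 2 / k = ln 2 / 0.01218 ≈ 56.9 hours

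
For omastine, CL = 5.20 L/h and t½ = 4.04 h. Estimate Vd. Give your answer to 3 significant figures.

30.3 L

k = ln 2 / t½ = ln 2 / 4.04 = 0.1716 h⁻¹
V = CL / k = 5.20 / 0.1716 ≈ 30.3 L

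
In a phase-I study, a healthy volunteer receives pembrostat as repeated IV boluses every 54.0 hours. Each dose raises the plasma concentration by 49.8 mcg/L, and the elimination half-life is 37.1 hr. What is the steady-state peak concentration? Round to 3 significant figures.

k = ln 2 / 37.1 = 0.01868 hr⁻¹
Fraction remaining after one interval: e^(−kτ) = e^(−0.01868 × 54.0) = 0.3646
R = 1 / (1 − 0.3646) = 1.574
Css,max = 49.8 × 1.574 ≈ 78.4 mcg/L

78.4 mcg/L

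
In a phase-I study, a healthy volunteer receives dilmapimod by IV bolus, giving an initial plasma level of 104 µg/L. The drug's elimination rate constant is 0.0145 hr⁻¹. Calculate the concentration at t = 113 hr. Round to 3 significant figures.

C(t) = C₀ e^(−kt) = 104 × e^(−0.01450 × 113) = 104 × e^(−1.639) = 104 × 0.1943 ≈ 20.2 µg/L

20.2 µg/L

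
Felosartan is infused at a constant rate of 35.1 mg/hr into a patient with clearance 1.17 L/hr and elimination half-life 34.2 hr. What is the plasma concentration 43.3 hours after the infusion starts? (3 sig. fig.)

17.5 mg/L

Css = rate / CL = 35.1 / 1.17 = 30.00 mg/L
k = ln 2 / 34.2 = 0.02027 hr⁻¹
C(t) = Css (1 − e^(−kt)) = 30.00 × (1 − e^(−0.8776)) = 30.00 × 0.5842 ≈ 17.5 mg/L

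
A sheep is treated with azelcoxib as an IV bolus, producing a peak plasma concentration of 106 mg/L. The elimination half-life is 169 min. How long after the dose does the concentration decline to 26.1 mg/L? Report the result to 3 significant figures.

k = ln 2 / 169 = 0.004101 min⁻¹
C(t) = C₀ e^(−kt)  ⇒  t = ln(C₀/C) / k
t = ln(106/26.1) / 0.004101 = 1.402 / 0.004101 ≈ 342 minutes

342 minutes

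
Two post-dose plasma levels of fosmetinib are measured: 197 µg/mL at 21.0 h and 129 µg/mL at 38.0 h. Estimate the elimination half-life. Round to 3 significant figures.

27.8 hours

k = ln(C₁/C₂) / (t₂ − t₁) = ln(197/129) / (38.0 − 21.0)
  = 0.4234 / 17.00 = 0.02491 h⁻¹
t½ = ln 2 / k = ln 2 / 0.02491 ≈ 27.8 hours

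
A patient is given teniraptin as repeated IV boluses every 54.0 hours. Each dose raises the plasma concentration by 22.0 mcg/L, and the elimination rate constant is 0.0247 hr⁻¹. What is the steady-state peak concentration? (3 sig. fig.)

29.9 mcg/L

Fraction remaining after one interval: e^(−kτ) = e^(−0.02470 × 54.0) = 0.2635
R = 1 / (1 − 0.2635) = 1.358
Css,max = 22.0 × 1.358 ≈ 29.9 mcg/L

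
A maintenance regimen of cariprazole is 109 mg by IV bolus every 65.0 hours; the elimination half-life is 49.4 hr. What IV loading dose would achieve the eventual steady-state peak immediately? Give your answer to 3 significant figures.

182 mg

k = ln 2 / 49.4 = 0.01403 hr⁻¹
Accumulation ratio R = 1 / (1 − e^(−kτ)) = 1 / (1 − e^(−0.01403×65.0)) = 1 / (1 − 0.4017) = 1.671
Loading dose = maintenance dose × R = 109 × 1.671 ≈ 182 mg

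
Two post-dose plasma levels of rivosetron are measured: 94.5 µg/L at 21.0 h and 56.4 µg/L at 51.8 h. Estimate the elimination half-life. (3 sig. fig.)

k = ln(C₁/C₂) / (t₂ − t₁) = ln(94.5/56.4) / (51.8 − 21.0)
  = 0.5161 / 30.80 = 0.01676 h⁻¹
t½ = ln 2 / k = ln 2 / 0.01676 ≈ 41.4 hours

41.4 hours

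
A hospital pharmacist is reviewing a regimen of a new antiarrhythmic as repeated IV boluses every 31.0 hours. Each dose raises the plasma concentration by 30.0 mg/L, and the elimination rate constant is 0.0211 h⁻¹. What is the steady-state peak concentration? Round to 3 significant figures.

Fraction remaining after one interval: e^(−kτ) = e^(−0.02110 × 31.0) = 0.5199
R = 1 / (1 − 0.5199) = 2.083
Css,max = 30.0 × 2.083 ≈ 62.5 mg/L

62.5 mg/L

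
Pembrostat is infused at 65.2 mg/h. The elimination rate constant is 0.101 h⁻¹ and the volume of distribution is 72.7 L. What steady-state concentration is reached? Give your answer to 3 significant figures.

CL = k · V = 0.101 × 72.7 = 7.343 L/h
Css = rate / CL = 65.2 / 7.343 ≈ 8.88 mg/L

8.88 mg/L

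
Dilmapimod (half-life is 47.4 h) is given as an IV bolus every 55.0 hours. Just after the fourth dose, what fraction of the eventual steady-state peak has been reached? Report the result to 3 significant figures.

0.960

k = ln 2 / 47.4 = 0.01462 h⁻¹
f_n = 1 − e^(−nkτ) = 1 − e^(−4 × 0.01462 × 55.0) = 1 − e^(−3.217) = 1 − 0.04007 ≈ 0.960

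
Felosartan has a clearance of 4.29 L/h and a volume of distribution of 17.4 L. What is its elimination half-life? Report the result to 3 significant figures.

k = CL / V = 4.29 / 17.4 = 0.2466 h⁻¹
t½ = ln 2 / k = ln 2 / 0.2466 ≈ 2.81 hours

2.81 hours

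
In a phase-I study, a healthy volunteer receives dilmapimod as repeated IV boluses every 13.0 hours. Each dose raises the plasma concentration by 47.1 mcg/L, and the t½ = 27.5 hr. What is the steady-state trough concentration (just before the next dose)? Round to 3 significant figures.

k = ln 2 / 27.5 = 0.02521 hr⁻¹
Fraction remaining after one interval: e^(−kτ) = e^(−0.02521 × 13.0) = 0.7206
R = 1 / (1 − 0.7206) = 3.579
Css,max = 47.1 × 3.579 = 168.6 mcg/L
Css,min = Css,max × e^(−kτ) = 168.6 × 0.7206 ≈ 121 mcg/L

121 mcg/L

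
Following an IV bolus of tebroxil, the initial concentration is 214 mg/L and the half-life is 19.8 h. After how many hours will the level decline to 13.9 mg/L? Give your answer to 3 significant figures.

78.1 hours

k = ln 2 / 19.8 = 0.03501 h⁻¹
C(t) = C₀ e^(−kt)  ⇒  t = ln(C₀/C) / k
t = ln(214/13.9) / 0.03501 = 2.734 / 0.03501 ≈ 78.1 hours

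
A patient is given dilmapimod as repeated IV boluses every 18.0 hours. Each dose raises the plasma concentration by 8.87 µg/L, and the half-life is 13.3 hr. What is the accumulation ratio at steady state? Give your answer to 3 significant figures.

k = ln 2 / 13.3 = 0.05212 hr⁻¹
Fraction remaining after one interval: e^(−kτ) = e^(−0.05212 × 18.0) = 0.3914
R = 1 / (1 − 0.3914) = 1 / 0.6086 ≈ 1.64

1.64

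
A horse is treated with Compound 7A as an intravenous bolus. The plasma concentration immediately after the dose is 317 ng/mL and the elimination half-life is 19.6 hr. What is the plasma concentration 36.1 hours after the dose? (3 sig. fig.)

88.4 ng/mL

k = ln 2 / 19.6 = 0.03536 hr⁻¹
C(t) = C₀ e^(−kt) = 317 × e^(−0.03536 × 36.1) = 317 × e^(−1.277) = 317 × 0.2790 ≈ 88.4 ng/mL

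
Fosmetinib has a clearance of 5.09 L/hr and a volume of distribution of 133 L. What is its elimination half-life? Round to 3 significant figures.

k = CL / V = 5.09 / 133 = 0.03827 hr⁻¹
t½ = ln 2 / k = ln 2 / 0.03827 ≈ 18.1 hours

18.1 hours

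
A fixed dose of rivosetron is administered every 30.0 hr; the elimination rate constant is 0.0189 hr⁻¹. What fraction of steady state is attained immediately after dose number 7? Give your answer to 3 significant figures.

0.981

f_n = 1 − e^(−nkτ) = 1 − e^(−7 × 0.01890 × 30.0) = 1 − e^(−3.969) = 1 − 0.01889 ≈ 0.981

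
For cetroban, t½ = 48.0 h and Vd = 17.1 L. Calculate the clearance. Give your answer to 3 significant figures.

k = ln 2 / t½ = ln 2 / 48.0 = 0.01444 h⁻¹
CL = k · V = 0.01444 × 17.1 ≈ 0.247 L/h

0.247 L/h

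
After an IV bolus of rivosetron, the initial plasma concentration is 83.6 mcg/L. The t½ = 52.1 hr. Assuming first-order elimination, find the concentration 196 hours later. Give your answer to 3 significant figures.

6.16 mcg/L

k = ln 2 / 52.1 = 0.01330 hr⁻¹
C(t) = C₀ e^(−kt) = 83.6 × e^(−0.01330 × 196) = 83.6 × e^(−2.608) = 83.6 × 0.07371 ≈ 6.16 mcg/L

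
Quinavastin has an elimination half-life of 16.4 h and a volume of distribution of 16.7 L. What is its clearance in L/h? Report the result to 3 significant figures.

0.706 L/h

k = ln 2 / t½ = ln 2 / 16.4 = 0.04227 h⁻¹
CL = k · V = 0.04227 × 16.7 ≈ 0.706 L/h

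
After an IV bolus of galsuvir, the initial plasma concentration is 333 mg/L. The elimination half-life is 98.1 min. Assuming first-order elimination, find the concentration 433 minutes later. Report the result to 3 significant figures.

15.6 mg/L

k = ln 2 / 98.1 = 0.007066 min⁻¹
433 min is 4.414 half-lives, so C = 333 × (1/2)^4.414 = 333 × 0.04691 ≈ 15.6 mg/L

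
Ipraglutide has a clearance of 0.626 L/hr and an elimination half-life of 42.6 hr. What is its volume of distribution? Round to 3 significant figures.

k = ln 2 / t½ = ln 2 / 42.6 = 0.01627 hr⁻¹
V = CL / k = 0.626 / 0.01627 ≈ 38.5 L

38.5 L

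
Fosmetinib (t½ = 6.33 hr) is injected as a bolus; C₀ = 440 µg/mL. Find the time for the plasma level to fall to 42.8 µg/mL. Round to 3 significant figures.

21.3 hours

k = ln 2 / 6.33 = 0.1095 hr⁻¹
C(t) = C₀ e^(−kt)  ⇒  t = ln(C₀/C) / k
t = ln(440/42.8) / 0.1095 = 2.330 / 0.1095 ≈ 21.3 hours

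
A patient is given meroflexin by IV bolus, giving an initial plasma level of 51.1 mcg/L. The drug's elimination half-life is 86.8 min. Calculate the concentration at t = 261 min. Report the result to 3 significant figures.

k = ln 2 / 86.8 = 0.007986 min⁻¹
C(t) = C₀ e^(−kt) = 51.1 × e^(−0.007986 × 261) = 51.1 × e^(−2.084) = 51.1 × 0.1244 ≈ 6.36 mcg/L

6.36 mcg/L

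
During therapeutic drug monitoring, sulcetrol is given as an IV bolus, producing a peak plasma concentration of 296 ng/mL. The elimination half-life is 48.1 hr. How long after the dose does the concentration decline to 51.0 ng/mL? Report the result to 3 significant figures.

k = ln 2 / 48.1 = 0.01441 hr⁻¹
C(t) = C₀ e^(−kt)  ⇒  t = ln(C₀/C) / k
t = ln(296/51.0) / 0.01441 = 1.759 / 0.01441 ≈ 122 hours

122 hours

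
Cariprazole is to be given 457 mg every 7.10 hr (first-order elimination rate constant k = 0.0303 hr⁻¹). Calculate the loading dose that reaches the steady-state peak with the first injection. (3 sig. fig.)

2360 mg

Accumulation ratio R = 1 / (1 − e^(−kτ)) = 1 / (1 − e^(−0.03030×7.10)) = 1 / (1 − 0.8064) = 5.166
Loading dose = maintenance dose × R = 457 × 5.166 ≈ 2360 mg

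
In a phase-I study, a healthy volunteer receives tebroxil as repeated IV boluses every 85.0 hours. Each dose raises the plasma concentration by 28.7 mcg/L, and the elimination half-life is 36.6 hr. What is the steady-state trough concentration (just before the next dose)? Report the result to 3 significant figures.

7.17 mcg/L

k = ln 2 / 36.6 = 0.01894 hr⁻¹
Fraction remaining after one interval: e^(−kτ) = e^(−0.01894 × 85.0) = 0.1999
R = 1 / (1 − 0.1999) = 1.250
Css,max = 28.7 × 1.250 = 35.87 mcg/L
Css,min = Css,max × e^(−kτ) = 35.87 × 0.1999 ≈ 7.17 mcg/L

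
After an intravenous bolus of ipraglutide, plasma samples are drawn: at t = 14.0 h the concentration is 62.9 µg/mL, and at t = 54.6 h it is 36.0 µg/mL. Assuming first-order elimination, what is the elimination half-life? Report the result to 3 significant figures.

50.4 hours

k = ln(C₁/C₂) / (t₂ − t₁) = ln(62.9/36.0) / (54.6 − 14.0)
  = 0.5580 / 40.60 = 0.01374 h⁻¹
t½ = ln 2 / k = ln 2 / 0.01374 ≈ 50.4 hours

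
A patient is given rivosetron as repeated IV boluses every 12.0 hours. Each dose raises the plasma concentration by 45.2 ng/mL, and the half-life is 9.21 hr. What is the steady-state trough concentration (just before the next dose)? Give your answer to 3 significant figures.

30.8 ng/mL

k = ln 2 / 9.21 = 0.07526 hr⁻¹
Fraction remaining after one interval: e^(−kτ) = e^(−0.07526 × 12.0) = 0.4053
R = 1 / (1 − 0.4053) = 1.682
Css,max = 45.2 × 1.682 = 76.00 ng/mL
Css,min = Css,max × e^(−kτ) = 76.00 × 0.4053 ≈ 30.8 ng/mL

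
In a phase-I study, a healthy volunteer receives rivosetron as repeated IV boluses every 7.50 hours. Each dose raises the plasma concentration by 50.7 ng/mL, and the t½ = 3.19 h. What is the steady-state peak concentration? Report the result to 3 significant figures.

k = ln 2 / 3.19 = 0.2173 h⁻¹
Fraction remaining after one interval: e^(−kτ) = e^(−0.2173 × 7.50) = 0.1960
R = 1 / (1 − 0.1960) = 1.244
Css,max = 50.7 × 1.244 ≈ 63.1 ng/mL

63.1 ng/mL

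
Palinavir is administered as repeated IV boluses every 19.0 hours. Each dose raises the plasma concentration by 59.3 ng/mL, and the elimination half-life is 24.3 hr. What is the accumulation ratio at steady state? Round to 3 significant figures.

2.39

k = ln 2 / 24.3 = 0.02852 hr⁻¹
Fraction remaining after one interval: e^(−kτ) = e^(−0.02852 × 19.0) = 0.5816
R = 1 / (1 − 0.5816) = 1 / 0.4184 ≈ 2.39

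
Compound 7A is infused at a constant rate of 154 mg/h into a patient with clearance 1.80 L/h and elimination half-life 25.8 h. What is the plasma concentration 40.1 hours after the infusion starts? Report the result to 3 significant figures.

Css = rate / CL = 154 / 1.80 = 85.56 mg/L
k = ln 2 / 25.8 = 0.02687 h⁻¹
C(t) = Css (1 − e^(−kt)) = 85.56 × (1 − e^(−1.077)) = 85.56 × 0.6595 ≈ 56.4 mg/L

56.4 mg/L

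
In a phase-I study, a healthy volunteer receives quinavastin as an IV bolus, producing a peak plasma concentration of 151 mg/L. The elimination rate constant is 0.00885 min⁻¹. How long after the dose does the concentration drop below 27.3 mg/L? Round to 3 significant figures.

C(t) = C₀ e^(−kt)  ⇒  t = ln(C₀/C) / k
t = ln(151/27.3) / 0.008850 = 1.710 / 0.008850 ≈ 193 minutes

193 minutes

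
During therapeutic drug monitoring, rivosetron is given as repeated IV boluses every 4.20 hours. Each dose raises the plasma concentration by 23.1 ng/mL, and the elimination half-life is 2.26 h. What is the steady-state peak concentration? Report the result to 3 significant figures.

31.9 ng/mL

k = ln 2 / 2.26 = 0.3067 h⁻¹
Fraction remaining after one interval: e^(−kτ) = e^(−0.3067 × 4.20) = 0.2758
R = 1 / (1 − 0.2758) = 1.381
Css,max = 23.1 × 1.381 ≈ 31.9 ng/mL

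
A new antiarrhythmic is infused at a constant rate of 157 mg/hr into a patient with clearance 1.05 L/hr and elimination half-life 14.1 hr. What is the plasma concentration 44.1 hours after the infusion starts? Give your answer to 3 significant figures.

132 mg/L

Css = rate / CL = 157 / 1.05 = 149.5 mg/L
k = ln 2 / 14.1 = 0.04916 hr⁻¹
C(t) = Css (1 − e^(−kt)) = 149.5 × (1 − e^(−2.168)) = 149.5 × 0.8856 ≈ 132 mg/L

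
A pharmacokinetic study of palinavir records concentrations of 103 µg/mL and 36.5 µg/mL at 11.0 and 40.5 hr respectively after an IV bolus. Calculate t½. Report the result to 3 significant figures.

k = ln(C₁/C₂) / (t₂ − t₁) = ln(103/36.5) / (40.5 − 11.0)
  = 1.037 / 29.50 = 0.03517 hr⁻¹
t½ = ln 2 / k = ln 2 / 0.03517 ≈ 19.7 hours

19.7 hours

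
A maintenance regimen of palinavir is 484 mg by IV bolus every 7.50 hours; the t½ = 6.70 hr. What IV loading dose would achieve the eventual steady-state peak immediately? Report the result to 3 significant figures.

k = ln 2 / 6.70 = 0.1035 hr⁻¹
Accumulation ratio R = 1 / (1 − e^(−kτ)) = 1 / (1 − e^(−0.1035×7.50)) = 1 / (1 − 0.4603) = 1.853
Loading dose = maintenance dose × R = 484 × 1.853 ≈ 897 mg

897 mg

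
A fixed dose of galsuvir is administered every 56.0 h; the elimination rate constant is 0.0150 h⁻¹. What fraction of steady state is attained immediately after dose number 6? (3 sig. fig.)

0.994

f_n = 1 − e^(−nkτ) = 1 − e^(−6 × 0.01500 × 56.0) = 1 − e^(−5.040) = 1 − 0.006474 ≈ 0.994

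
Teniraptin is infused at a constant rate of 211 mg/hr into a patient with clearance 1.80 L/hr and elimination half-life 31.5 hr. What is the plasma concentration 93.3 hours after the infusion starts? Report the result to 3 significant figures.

Css = rate / CL = 211 / 1.80 = 117.2 mg/L
k = ln 2 / 31.5 = 0.02200 hr⁻¹
C(t) = Css (1 − e^(−kt)) = 117.2 × (1 − e^(−2.053)) = 117.2 × 0.8717 ≈ 102 mg/L

102 mg/L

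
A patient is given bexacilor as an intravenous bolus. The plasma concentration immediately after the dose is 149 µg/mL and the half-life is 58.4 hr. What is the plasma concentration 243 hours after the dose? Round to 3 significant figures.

8.33 µg/mL

k = ln 2 / 58.4 = 0.01187 hr⁻¹
243 hr is 4.161 half-lives, so C = 149 × (1/2)^4.161 = 149 × 0.05590 ≈ 8.33 µg/mL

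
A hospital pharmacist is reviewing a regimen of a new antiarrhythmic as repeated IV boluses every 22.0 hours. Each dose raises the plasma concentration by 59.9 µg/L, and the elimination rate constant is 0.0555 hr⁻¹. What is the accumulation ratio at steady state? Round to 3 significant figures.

Fraction remaining after one interval: e^(−kτ) = e^(−0.05550 × 22.0) = 0.2949
R = 1 / (1 − 0.2949) = 1 / 0.7051 ≈ 1.42

1.42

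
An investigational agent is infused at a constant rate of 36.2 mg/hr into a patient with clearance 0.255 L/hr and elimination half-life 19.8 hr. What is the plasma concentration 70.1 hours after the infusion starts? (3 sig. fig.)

Css = rate / CL = 36.2 / 0.255 = 142.0 µg/mL
k = ln 2 / 19.8 = 0.03501 hr⁻¹
C(t) = Css (1 − e^(−kt)) = 142.0 × (1 − e^(−2.454)) = 142.0 × 0.9141 ≈ 130 µg/mL

130 µg/mL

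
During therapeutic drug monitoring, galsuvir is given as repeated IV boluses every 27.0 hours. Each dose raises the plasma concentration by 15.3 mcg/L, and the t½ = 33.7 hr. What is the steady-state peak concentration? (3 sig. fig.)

k = ln 2 / 33.7 = 0.02057 hr⁻¹
Fraction remaining after one interval: e^(−kτ) = e^(−0.02057 × 27.0) = 0.5739
R = 1 / (1 − 0.5739) = 2.347
Css,max = 15.3 × 2.347 ≈ 35.9 mcg/L

35.9 mcg/L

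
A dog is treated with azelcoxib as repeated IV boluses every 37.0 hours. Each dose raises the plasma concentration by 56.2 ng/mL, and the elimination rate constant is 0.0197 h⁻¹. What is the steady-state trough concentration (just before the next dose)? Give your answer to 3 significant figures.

Fraction remaining after one interval: e^(−kτ) = e^(−0.01970 × 37.0) = 0.4824
R = 1 / (1 − 0.4824) = 1.932
Css,max = 56.2 × 1.932 = 108.6 ng/mL
Css,min = Css,max × e^(−kτ) = 108.6 × 0.4824 ≈ 52.4 ng/mL

52.4 ng/mL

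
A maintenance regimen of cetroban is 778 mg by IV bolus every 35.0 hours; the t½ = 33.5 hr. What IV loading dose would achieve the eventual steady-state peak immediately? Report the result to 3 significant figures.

k = ln 2 / 33.5 = 0.02069 hr⁻¹
Accumulation ratio R = 1 / (1 − e^(−kτ)) = 1 / (1 − e^(−0.02069×35.0)) = 1 / (1 − 0.4847) = 1.941
Loading dose = maintenance dose × R = 778 × 1.941 ≈ 1510 mg

1510 mg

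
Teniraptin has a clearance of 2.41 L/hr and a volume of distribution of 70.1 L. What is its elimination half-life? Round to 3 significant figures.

20.2 hours

k = CL / V = 2.41 / 70.1 = 0.03438 hr⁻¹
t½ = ln 2 / k = ln 2 / 0.03438 ≈ 20.2 hours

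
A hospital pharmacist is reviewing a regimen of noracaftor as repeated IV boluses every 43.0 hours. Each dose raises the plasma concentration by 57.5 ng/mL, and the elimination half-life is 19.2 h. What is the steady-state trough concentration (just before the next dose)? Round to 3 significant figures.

15.4 ng/mL

k = ln 2 / 19.2 = 0.03610 h⁻¹
Fraction remaining after one interval: e^(−kτ) = e^(−0.03610 × 43.0) = 0.2117
R = 1 / (1 − 0.2117) = 1.269
Css,max = 57.5 × 1.269 = 72.95 ng/mL
Css,min = Css,max × e^(−kτ) = 72.95 × 0.2117 ≈ 15.4 ng/mL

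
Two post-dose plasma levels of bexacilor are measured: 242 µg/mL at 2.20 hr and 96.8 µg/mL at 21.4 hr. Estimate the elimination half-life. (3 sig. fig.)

14.5 hours

k = ln(C₁/C₂) / (t₂ − t₁) = ln(242/96.8) / (21.4 − 2.20)
  = 0.9163 / 19.20 = 0.04772 hr⁻¹
t½ = ln 2 / k = ln 2 / 0.04772 ≈ 14.5 hours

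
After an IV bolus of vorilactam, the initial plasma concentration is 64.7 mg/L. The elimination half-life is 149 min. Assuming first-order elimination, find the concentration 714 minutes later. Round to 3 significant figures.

2.34 mg/L

k = ln 2 / 149 = 0.004652 min⁻¹
C(t) = C₀ e^(−kt) = 64.7 × e^(−0.004652 × 714) = 64.7 × e^(−3.322) = 64.7 × 0.03610 ≈ 2.34 mg/L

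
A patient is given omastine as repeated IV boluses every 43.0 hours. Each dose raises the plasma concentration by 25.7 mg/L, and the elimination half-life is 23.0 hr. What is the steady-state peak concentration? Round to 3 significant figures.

35.4 mg/L

k = ln 2 / 23.0 = 0.03014 hr⁻¹
Fraction remaining after one interval: e^(−kτ) = e^(−0.03014 × 43.0) = 0.2737
R = 1 / (1 − 0.2737) = 1.377
Css,max = 25.7 × 1.377 ≈ 35.4 mg/L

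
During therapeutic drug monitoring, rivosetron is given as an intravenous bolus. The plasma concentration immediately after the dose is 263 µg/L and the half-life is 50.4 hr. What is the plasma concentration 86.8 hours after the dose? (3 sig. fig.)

79.7 µg/L

k = ln 2 / 50.4 = 0.01375 hr⁻¹
86.8 hr is 1.722 half-lives, so C = 263 × (1/2)^1.722 = 263 × 0.3031 ≈ 79.7 µg/L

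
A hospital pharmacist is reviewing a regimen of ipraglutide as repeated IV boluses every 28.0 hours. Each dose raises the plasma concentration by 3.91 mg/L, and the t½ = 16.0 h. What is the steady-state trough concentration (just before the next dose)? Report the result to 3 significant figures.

1.65 mg/L

k = ln 2 / 16.0 = 0.04332 h⁻¹
Fraction remaining after one interval: e^(−kτ) = e^(−0.04332 × 28.0) = 0.2973
R = 1 / (1 − 0.2973) = 1.423
Css,max = 3.91 × 1.423 = 5.564 mg/L
Css,min = Css,max × e^(−kτ) = 5.564 × 0.2973 ≈ 1.65 mg/L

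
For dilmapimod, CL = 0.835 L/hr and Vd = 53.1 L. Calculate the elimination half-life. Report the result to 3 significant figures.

k = CL / V = 0.835 / 53.1 = 0.01573 hr⁻¹
t½ = ln 2 / k = ln 2 / 0.01573 ≈ 44.1 hours

44.1 hours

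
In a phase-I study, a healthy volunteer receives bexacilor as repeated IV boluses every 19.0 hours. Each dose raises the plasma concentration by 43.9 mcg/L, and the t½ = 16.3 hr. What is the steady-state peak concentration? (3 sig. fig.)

79.2 mcg/L

k = ln 2 / 16.3 = 0.04252 hr⁻¹
Fraction remaining after one interval: e^(−kτ) = e^(−0.04252 × 19.0) = 0.4458
R = 1 / (1 − 0.4458) = 1.804
Css,max = 43.9 × 1.804 ≈ 79.2 mcg/L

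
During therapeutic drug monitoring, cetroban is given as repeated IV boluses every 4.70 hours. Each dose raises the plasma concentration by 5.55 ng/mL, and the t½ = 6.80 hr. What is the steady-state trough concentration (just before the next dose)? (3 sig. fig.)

9.03 ng/mL

k = ln 2 / 6.80 = 0.1019 hr⁻¹
Fraction remaining after one interval: e^(−kτ) = e^(−0.1019 × 4.70) = 0.6193
R = 1 / (1 − 0.6193) = 2.627
Css,max = 5.55 × 2.627 = 14.58 ng/mL
Css,min = Css,max × e^(−kτ) = 14.58 × 0.6193 ≈ 9.03 ng/mL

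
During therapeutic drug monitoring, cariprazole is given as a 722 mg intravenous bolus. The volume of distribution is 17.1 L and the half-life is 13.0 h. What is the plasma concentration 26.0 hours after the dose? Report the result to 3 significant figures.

10.6 µg/mL

C₀ = dose / V = 722 / 17.1 = 42.22 µg/mL
k = ln 2 / 13.0 = 0.05332 h⁻¹
C(t) = C₀ e^(−kt) = 42.22 × e^(−0.05332 × 26.0) = 42.22 × e^(−1.386) = 42.22 × 0.2500 ≈ 10.6 µg/mL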